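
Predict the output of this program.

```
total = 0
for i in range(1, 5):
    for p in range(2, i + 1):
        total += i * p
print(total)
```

i=2,p=2: total = 0+4 = 4
i=3,p=2: total = 4+6 = 10
i=3,p=3: total = 10+9 = 19
i=4,p=2: total = 19+8 = 27
i=4,p=3: total = 27+12 = 39
i=4,p=4: total = 39+16 = 55

55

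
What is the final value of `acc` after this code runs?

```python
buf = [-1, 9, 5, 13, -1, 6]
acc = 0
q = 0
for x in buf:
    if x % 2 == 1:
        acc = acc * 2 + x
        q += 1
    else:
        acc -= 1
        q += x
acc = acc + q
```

111

x=-1: odd, acc = 0*2+(-1) = -1; q=1
x=9: odd, acc = (-1)*2+9 = 7; q=2
x=5: odd, acc = 7*2+5 = 19; q=3
x=13: odd, acc = 19*2+13 = 51; q=4
x=-1: odd, acc = 51*2+(-1) = 101; q=5
x=6: not odd, acc = 101-1 = 100; q=11
acc+q = 100+11 = 111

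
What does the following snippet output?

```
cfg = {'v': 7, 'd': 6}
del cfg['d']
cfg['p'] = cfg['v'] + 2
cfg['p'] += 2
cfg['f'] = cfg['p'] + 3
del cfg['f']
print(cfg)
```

del 'd' → {'v': 7}
cfg['p'] = cfg['v']+2 = 9 → {'v': 7, 'p': 9}
cfg['p'] = 9+2 = 11 → {'v': 7, 'p': 11}
cfg['f'] = cfg['p']+3 = 14 → {'v': 7, 'p': 11, 'f': 14}
del 'f' → {'v': 7, 'p': 11}

{'v': 7, 'p': 11}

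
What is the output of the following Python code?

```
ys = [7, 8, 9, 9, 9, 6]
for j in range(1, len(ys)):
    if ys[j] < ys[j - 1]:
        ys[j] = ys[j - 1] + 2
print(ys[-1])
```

11

j=1: 8>=7, unchanged → [7, 8, 9, 9, 9, 6]
j=2: 9>=8, unchanged → [7, 8, 9, 9, 9, 6]
j=3: 9>=9, unchanged → [7, 8, 9, 9, 9, 6]
j=4: 9>=9, unchanged → [7, 8, 9, 9, 9, 6]
j=5: 6<9, ys[5] = 9+2 = 11 → [7, 8, 9, 9, 9, 11]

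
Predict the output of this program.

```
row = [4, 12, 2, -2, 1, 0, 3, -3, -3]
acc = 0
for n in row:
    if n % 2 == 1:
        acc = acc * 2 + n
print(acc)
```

11

n=4: not odd
n=12: not odd
n=2: not odd
n=-2: not odd
n=1: odd, acc = 0*2+1 = 1
n=0: not odd
n=3: odd, acc = 1*2+3 = 5
n=-3: odd, acc = 5*2+(-3) = 7
n=-3: odd, acc = 7*2+(-3) = 11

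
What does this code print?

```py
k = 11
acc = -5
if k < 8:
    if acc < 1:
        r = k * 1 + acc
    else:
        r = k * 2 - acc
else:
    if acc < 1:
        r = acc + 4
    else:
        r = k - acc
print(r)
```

-1

k=11, acc=-5
k < 8 is False; acc < 1 is True
→ r = acc + 4 = -1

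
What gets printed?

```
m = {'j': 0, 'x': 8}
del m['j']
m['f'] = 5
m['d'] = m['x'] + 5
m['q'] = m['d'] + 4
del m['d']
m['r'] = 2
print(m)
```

del 'j' → {'x': 8}
m['f'] = 5 → {'x': 8, 'f': 5}
m['d'] = m['x']+5 = 13 → {'x': 8, 'f': 5, 'd': 13}
m['q'] = m['d']+4 = 17 → {'x': 8, 'f': 5, 'd': 13, 'q': 17}
del 'd' → {'x': 8, 'f': 5, 'q': 17}
m['r'] = 2 → {'x': 8, 'f': 5, 'q': 17, 'r': 2}

{'x': 8, 'f': 5, 'q': 17, 'r': 2}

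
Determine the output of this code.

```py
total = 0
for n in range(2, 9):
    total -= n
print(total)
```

-35

n=2: total = 0-2 = -2
n=3: total = (-2)-3 = -5
n=4: total = (-5)-4 = -9
n=5: total = (-9)-5 = -14
n=6: total = (-14)-6 = -20
n=7: total = (-20)-7 = -27
n=8: total = (-27)-8 = -35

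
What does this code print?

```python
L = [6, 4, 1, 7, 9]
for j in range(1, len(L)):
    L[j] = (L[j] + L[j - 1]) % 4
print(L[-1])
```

j=1: L[1] = (4+6)%4 = 2 → [6, 2, 1, 7, 9]
j=2: L[2] = (1+2)%4 = 3 → [6, 2, 3, 7, 9]
j=3: L[3] = (7+3)%4 = 2 → [6, 2, 3, 2, 9]
j=4: L[4] = (9+2)%4 = 3 → [6, 2, 3, 2, 3]

3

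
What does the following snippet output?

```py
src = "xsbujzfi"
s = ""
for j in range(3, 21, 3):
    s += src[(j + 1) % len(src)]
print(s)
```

jibzxu

j=3: add src[4]='j' → 'j'
j=6: add src[7]='i' → 'ji'
j=9: add src[2]='b' → 'jib'
j=12: add src[5]='z' → 'jibz'
j=15: add src[0]='x' → 'jibzx'
j=18: add src[3]='u' → 'jibzxu'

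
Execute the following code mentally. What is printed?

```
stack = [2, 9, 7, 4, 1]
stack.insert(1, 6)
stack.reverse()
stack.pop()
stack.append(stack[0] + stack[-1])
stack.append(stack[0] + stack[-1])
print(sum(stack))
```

42

insert 6 at 1 → [2, 6, 9, 7, 4, 1]
reverse → [1, 4, 7, 9, 6, 2]
pop() removes 2 → [1, 4, 7, 9, 6]
append stack[0]+stack[-1] = 1+6 = 7 → [1, 4, 7, 9, 6, 7]
append stack[0]+stack[-1] = 1+7 = 8 → [1, 4, 7, 9, 6, 7, 8]
sum = 42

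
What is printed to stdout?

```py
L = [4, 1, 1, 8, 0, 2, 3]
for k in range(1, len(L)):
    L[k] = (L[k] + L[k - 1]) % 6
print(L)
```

k=1: L[1] = (1+4)%6 = 5 → [4, 5, 1, 8, 0, 2, 3]
k=2: L[2] = (1+5)%6 = 0 → [4, 5, 0, 8, 0, 2, 3]
k=3: L[3] = (8+0)%6 = 2 → [4, 5, 0, 2, 0, 2, 3]
k=4: L[4] = (0+2)%6 = 2 → [4, 5, 0, 2, 2, 2, 3]
k=5: L[5] = (2+2)%6 = 4 → [4, 5, 0, 2, 2, 4, 3]
k=6: L[6] = (3+4)%6 = 1 → [4, 5, 0, 2, 2, 4, 1]

[4, 5, 0, 2, 2, 4, 1]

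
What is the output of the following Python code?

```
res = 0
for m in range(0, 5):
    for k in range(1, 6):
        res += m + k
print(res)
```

m=0,k=1: res = 0+1 = 1
m=0,k=2: res = 1+2 = 3
m=0,k=3: res = 3+3 = 6
m=0,k=4: res = 6+4 = 10
m=0,k=5: res = 10+5 = 15
m=1,k=1: res = 15+2 = 17
m=1,k=2: res = 17+3 = 20
m=1,k=3: res = 20+4 = 24
m=1,k=4: res = 24+5 = 29
m=1,k=5: res = 29+6 = 35
m=2,k=1: res = 35+3 = 38
m=2,k=2: res = 38+4 = 42
m=2,k=3: res = 42+5 = 47
m=2,k=4: res = 47+6 = 53
m=2,k=5: res = 53+7 = 60
m=3,k=1: res = 60+4 = 64
m=3,k=2: res = 64+5 = 69
m=3,k=3: res = 69+6 = 75
m=3,k=4: res = 75+7 = 82
m=3,k=5: res = 82+8 = 90
m=4,k=1: res = 90+5 = 95
m=4,k=2: res = 95+6 = 101
m=4,k=3: res = 101+7 = 108
m=4,k=4: res = 108+8 = 116
m=4,k=5: res = 116+9 = 125

125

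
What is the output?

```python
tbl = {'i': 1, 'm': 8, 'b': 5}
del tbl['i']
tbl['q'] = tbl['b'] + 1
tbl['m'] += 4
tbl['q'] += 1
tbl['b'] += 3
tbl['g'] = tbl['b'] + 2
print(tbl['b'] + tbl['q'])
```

del 'i' → {'m': 8, 'b': 5}
tbl['q'] = tbl['b']+1 = 6 → {'m': 8, 'b': 5, 'q': 6}
tbl['m'] = 8+4 = 12 → {'m': 12, 'b': 5, 'q': 6}
tbl['q'] = 6+1 = 7 → {'m': 12, 'b': 5, 'q': 7}
tbl['b'] = 5+3 = 8 → {'m': 12, 'b': 8, 'q': 7}
tbl['g'] = tbl['b']+2 = 10 → {'m': 12, 'b': 8, 'q': 7, 'g': 10}
tbl['b']+tbl['q'] = 8+7 = 15

15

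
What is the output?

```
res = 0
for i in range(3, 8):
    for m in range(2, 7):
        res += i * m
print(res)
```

i=3,m=2: res = 0+6 = 6
i=3,m=3: res = 6+9 = 15
i=3,m=4: res = 15+12 = 27
i=3,m=5: res = 27+15 = 42
i=3,m=6: res = 42+18 = 60
i=4,m=2: res = 60+8 = 68
i=4,m=3: res = 68+12 = 80
i=4,m=4: res = 80+16 = 96
i=4,m=5: res = 96+20 = 116
i=4,m=6: res = 116+24 = 140
i=5,m=2: res = 140+10 = 150
i=5,m=3: res = 150+15 = 165
i=5,m=4: res = 165+20 = 185
i=5,m=5: res = 185+25 = 210
i=5,m=6: res = 210+30 = 240
i=6,m=2: res = 240+12 = 252
i=6,m=3: res = 252+18 = 270
i=6,m=4: res = 270+24 = 294
i=6,m=5: res = 294+30 = 324
i=6,m=6: res = 324+36 = 360
i=7,m=2: res = 360+14 = 374
i=7,m=3: res = 374+21 = 395
i=7,m=4: res = 395+28 = 423
i=7,m=5: res = 423+35 = 458
i=7,m=6: res = 458+42 = 500

500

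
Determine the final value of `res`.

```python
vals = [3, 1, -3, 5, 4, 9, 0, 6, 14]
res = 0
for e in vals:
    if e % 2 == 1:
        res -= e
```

e=3: odd, res = 0-3 = -3
e=1: odd, res = (-3)-1 = -4
e=-3: odd, res = (-4)-(-3) = -1
e=5: odd, res = (-1)-5 = -6
e=4: not odd
e=9: odd, res = (-6)-9 = -15
e=0: not odd
e=6: not odd
e=14: not odd

-15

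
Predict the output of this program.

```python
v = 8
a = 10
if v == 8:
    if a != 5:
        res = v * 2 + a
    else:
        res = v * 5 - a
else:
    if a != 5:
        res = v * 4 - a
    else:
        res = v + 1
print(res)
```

26

v=8, a=10
v == 8 is True; a != 5 is True
→ res = v * 2 + a = 26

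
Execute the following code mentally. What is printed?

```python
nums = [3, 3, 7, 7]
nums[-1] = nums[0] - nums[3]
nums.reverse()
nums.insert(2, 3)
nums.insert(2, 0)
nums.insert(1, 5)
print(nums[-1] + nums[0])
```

-1

nums[-1] = nums[0]-nums[3] = 3-7 = -4 → [3, 3, 7, -4]
reverse → [-4, 7, 3, 3]
insert 3 at 2 → [-4, 7, 3, 3, 3]
insert 0 at 2 → [-4, 7, 0, 3, 3, 3]
insert 5 at 1 → [-4, 5, 7, 0, 3, 3, 3]
nums[-1]+nums[0] = 3+(-4) = -1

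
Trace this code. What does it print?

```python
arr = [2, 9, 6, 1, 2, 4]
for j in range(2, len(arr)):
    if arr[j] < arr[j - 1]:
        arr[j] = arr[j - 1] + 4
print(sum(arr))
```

87

j=2: 6<9, arr[2] = 9+4 = 13 → [2, 9, 13, 1, 2, 4]
j=3: 1<13, arr[3] = 13+4 = 17 → [2, 9, 13, 17, 2, 4]
j=4: 2<17, arr[4] = 17+4 = 21 → [2, 9, 13, 17, 21, 4]
j=5: 4<21, arr[5] = 21+4 = 25 → [2, 9, 13, 17, 21, 25]
sum = 87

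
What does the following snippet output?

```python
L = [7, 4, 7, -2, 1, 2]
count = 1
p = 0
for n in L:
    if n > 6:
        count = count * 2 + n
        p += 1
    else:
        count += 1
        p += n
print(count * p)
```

210

n=7: >6, count = 1*2+7 = 9; p=1
n=4: not >6, count = 9+1 = 10; p=5
n=7: >6, count = 10*2+7 = 27; p=6
n=-2: not >6, count = 27+1 = 28; p=4
n=1: not >6, count = 28+1 = 29; p=5
n=2: not >6, count = 29+1 = 30; p=7
count*p = 30*7 = 210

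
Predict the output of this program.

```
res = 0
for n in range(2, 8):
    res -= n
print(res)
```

-27

n=2: res = 0-2 = -2
n=3: res = (-2)-3 = -5
n=4: res = (-5)-4 = -9
n=5: res = (-9)-5 = -14
n=6: res = (-14)-6 = -20
n=7: res = (-20)-7 = -27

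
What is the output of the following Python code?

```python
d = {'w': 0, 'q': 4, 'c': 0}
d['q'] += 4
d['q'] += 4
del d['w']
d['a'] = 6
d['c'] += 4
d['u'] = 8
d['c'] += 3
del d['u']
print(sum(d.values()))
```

d['q'] = 4+4 = 8 → {'w': 0, 'q': 8, 'c': 0}
d['q'] = 8+4 = 12 → {'w': 0, 'q': 12, 'c': 0}
del 'w' → {'q': 12, 'c': 0}
d['a'] = 6 → {'q': 12, 'c': 0, 'a': 6}
d['c'] = 0+4 = 4 → {'q': 12, 'c': 4, 'a': 6}
d['u'] = 8 → {'q': 12, 'c': 4, 'a': 6, 'u': 8}
d['c'] = 4+3 = 7 → {'q': 12, 'c': 7, 'a': 6, 'u': 8}
del 'u' → {'q': 12, 'c': 7, 'a': 6}
sum of values = 25

25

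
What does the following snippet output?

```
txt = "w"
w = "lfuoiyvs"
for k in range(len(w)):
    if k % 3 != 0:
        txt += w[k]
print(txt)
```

wfuiys

k=0: skip
k=1: add 'f' → 'wf'
k=2: add 'u' → 'wfu'
k=3: skip
k=4: add 'i' → 'wfui'
k=5: add 'y' → 'wfuiy'
k=6: skip
k=7: add 's' → 'wfuiys'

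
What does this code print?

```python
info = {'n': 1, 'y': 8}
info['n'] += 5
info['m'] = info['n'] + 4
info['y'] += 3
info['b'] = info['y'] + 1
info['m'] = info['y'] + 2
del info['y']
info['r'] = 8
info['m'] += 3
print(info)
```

info['n'] = 1+5 = 6 → {'n': 6, 'y': 8}
info['m'] = info['n']+4 = 10 → {'n': 6, 'y': 8, 'm': 10}
info['y'] = 8+3 = 11 → {'n': 6, 'y': 11, 'm': 10}
info['b'] = info['y']+1 = 12 → {'n': 6, 'y': 11, 'm': 10, 'b': 12}
info['m'] = info['y']+2 = 13 → {'n': 6, 'y': 11, 'm': 13, 'b': 12}
del 'y' → {'n': 6, 'm': 13, 'b': 12}
info['r'] = 8 → {'n': 6, 'm': 13, 'b': 12, 'r': 8}
info['m'] = 13+3 = 16 → {'n': 6, 'm': 16, 'b': 12, 'r': 8}

{'n': 6, 'm': 16, 'b': 12, 'r': 8}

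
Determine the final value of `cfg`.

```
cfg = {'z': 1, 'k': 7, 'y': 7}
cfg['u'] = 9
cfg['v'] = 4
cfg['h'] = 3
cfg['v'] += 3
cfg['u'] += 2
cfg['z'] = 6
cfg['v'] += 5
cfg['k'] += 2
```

{'z': 6, 'k': 9, 'y': 7, 'u': 11, 'v': 12, 'h': 3}

cfg['u'] = 9 → {'z': 1, 'k': 7, 'y': 7, 'u': 9}
cfg['v'] = 4 → {'z': 1, 'k': 7, 'y': 7, 'u': 9, 'v': 4}
cfg['h'] = 3 → {'z': 1, 'k': 7, 'y': 7, 'u': 9, 'v': 4, 'h': 3}
cfg['v'] = 4+3 = 7 → {'z': 1, 'k': 7, 'y': 7, 'u': 9, 'v': 7, 'h': 3}
cfg['u'] = 9+2 = 11 → {'z': 1, 'k': 7, 'y': 7, 'u': 11, 'v': 7, 'h': 3}
cfg['z'] = 6 → {'z': 6, 'k': 7, 'y': 7, 'u': 11, 'v': 7, 'h': 3}
cfg['v'] = 7+5 = 12 → {'z': 6, 'k': 7, 'y': 7, 'u': 11, 'v': 12, 'h': 3}
cfg['k'] = 7+2 = 9 → {'z': 6, 'k': 9, 'y': 7, 'u': 11, 'v': 12, 'h': 3}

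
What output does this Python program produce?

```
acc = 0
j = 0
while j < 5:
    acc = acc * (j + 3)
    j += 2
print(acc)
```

j=0: acc = 0*3 = 0
j=2: acc = 0*5 = 0
j=4: acc = 0*7 = 0

0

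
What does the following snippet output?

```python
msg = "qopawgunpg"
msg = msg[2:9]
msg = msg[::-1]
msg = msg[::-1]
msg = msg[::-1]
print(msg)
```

slice [2:9] → 'pawgunp'
reverse → 'pnugwap'
reverse → 'pawgunp'
reverse → 'pnugwap'

pnugwap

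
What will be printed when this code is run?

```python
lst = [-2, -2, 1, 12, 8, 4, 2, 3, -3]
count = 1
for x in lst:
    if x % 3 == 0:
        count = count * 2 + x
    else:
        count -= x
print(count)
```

27

x=-2: not %3==0, count = 1-(-2) = 3
x=-2: not %3==0, count = 3-(-2) = 5
x=1: not %3==0, count = 5-1 = 4
x=12: %3==0, count = 4*2+12 = 20
x=8: not %3==0, count = 20-8 = 12
x=4: not %3==0, count = 12-4 = 8
x=2: not %3==0, count = 8-2 = 6
x=3: %3==0, count = 6*2+3 = 15
x=-3: %3==0, count = 15*2+(-3) = 27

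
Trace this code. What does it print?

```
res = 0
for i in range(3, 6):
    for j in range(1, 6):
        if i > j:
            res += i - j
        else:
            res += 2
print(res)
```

31

i=3,j=1: 3>1, res = 0+2 = 2
i=3,j=2: 3>2, res = 2+1 = 3
i=3,j=3: not 3>3, res = 3+2 = 5
i=3,j=4: not 3>4, res = 5+2 = 7
i=3,j=5: not 3>5, res = 7+2 = 9
i=4,j=1: 4>1, res = 9+3 = 12
i=4,j=2: 4>2, res = 12+2 = 14
i=4,j=3: 4>3, res = 14+1 = 15
i=4,j=4: not 4>4, res = 15+2 = 17
i=4,j=5: not 4>5, res = 17+2 = 19
i=5,j=1: 5>1, res = 19+4 = 23
i=5,j=2: 5>2, res = 23+3 = 26
i=5,j=3: 5>3, res = 26+2 = 28
i=5,j=4: 5>4, res = 28+1 = 29
i=5,j=5: not 5>5, res = 29+2 = 31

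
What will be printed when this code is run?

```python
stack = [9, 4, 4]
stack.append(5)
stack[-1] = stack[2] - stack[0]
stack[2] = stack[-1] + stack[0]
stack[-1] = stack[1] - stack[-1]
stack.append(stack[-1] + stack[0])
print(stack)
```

append 5 → [9, 4, 4, 5]
stack[-1] = stack[2]-stack[0] = 4-9 = -5 → [9, 4, 4, -5]
stack[2] = stack[-1]+stack[0] = (-5)+9 = 4 → [9, 4, 4, -5]
stack[-1] = stack[1]-stack[-1] = 4-(-5) = 9 → [9, 4, 4, 9]
append stack[-1]+stack[0] = 9+9 = 18 → [9, 4, 4, 9, 18]

[9, 4, 4, 9, 18]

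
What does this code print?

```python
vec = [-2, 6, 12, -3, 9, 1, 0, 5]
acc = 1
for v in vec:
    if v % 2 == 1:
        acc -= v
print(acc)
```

v=-2: not odd
v=6: not odd
v=12: not odd
v=-3: odd, acc = 1-(-3) = 4
v=9: odd, acc = 4-9 = -5
v=1: odd, acc = (-5)-1 = -6
v=0: not odd
v=5: odd, acc = (-6)-5 = -11

-11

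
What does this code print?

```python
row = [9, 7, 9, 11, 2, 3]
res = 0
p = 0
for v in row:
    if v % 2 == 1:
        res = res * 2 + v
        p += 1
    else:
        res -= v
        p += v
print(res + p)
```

v=9: odd, res = 0*2+9 = 9; p=1
v=7: odd, res = 9*2+7 = 25; p=2
v=9: odd, res = 25*2+9 = 59; p=3
v=11: odd, res = 59*2+11 = 129; p=4
v=2: not odd, res = 129-2 = 127; p=6
v=3: odd, res = 127*2+3 = 257; p=7
res+p = 257+7 = 264

264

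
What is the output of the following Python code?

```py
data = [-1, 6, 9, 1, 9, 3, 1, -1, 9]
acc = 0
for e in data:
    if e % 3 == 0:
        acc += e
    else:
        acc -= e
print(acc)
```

36

e=-1: not %3==0, acc = 0-(-1) = 1
e=6: %3==0, acc = 1+6 = 7
e=9: %3==0, acc = 7+9 = 16
e=1: not %3==0, acc = 16-1 = 15
e=9: %3==0, acc = 15+9 = 24
e=3: %3==0, acc = 24+3 = 27
e=1: not %3==0, acc = 27-1 = 26
e=-1: not %3==0, acc = 26-(-1) = 27
e=9: %3==0, acc = 27+9 = 36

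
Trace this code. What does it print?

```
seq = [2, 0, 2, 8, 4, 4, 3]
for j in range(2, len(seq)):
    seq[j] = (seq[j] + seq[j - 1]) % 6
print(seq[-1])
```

3

j=2: seq[2] = (2+0)%6 = 2 → [2, 0, 2, 8, 4, 4, 3]
j=3: seq[3] = (8+2)%6 = 4 → [2, 0, 2, 4, 4, 4, 3]
j=4: seq[4] = (4+4)%6 = 2 → [2, 0, 2, 4, 2, 4, 3]
j=5: seq[5] = (4+2)%6 = 0 → [2, 0, 2, 4, 2, 0, 3]
j=6: seq[6] = (3+0)%6 = 3 → [2, 0, 2, 4, 2, 0, 3]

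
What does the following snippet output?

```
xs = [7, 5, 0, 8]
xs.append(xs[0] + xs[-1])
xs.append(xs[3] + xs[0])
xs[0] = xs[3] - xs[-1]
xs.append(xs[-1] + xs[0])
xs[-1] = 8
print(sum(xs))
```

append xs[0]+xs[-1] = 7+8 = 15 → [7, 5, 0, 8, 15]
append xs[3]+xs[0] = 8+7 = 15 → [7, 5, 0, 8, 15, 15]
xs[0] = xs[3]-xs[-1] = 8-15 = -7 → [-7, 5, 0, 8, 15, 15]
append xs[-1]+xs[0] = 15+(-7) = 8 → [-7, 5, 0, 8, 15, 15, 8]
xs[-1] = 8 → [-7, 5, 0, 8, 15, 15, 8]
sum = 44

44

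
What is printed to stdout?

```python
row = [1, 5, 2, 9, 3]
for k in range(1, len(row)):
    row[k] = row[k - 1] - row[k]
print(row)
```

k=1: row[1] = 1-5 = -4 → [1, -4, 2, 9, 3]
k=2: row[2] = (-4)-2 = -6 → [1, -4, -6, 9, 3]
k=3: row[3] = (-6)-9 = -15 → [1, -4, -6, -15, 3]
k=4: row[4] = (-15)-3 = -18 → [1, -4, -6, -15, -18]

[1, -4, -6, -15, -18]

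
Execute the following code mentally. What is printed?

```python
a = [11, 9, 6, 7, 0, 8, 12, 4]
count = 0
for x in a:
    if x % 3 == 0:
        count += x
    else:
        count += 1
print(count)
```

x=11: not %3==0, count = 0+1 = 1
x=9: %3==0, count = 1+9 = 10
x=6: %3==0, count = 10+6 = 16
x=7: not %3==0, count = 16+1 = 17
x=0: %3==0, count = 17+0 = 17
x=8: not %3==0, count = 17+1 = 18
x=12: %3==0, count = 18+12 = 30
x=4: not %3==0, count = 30+1 = 31

31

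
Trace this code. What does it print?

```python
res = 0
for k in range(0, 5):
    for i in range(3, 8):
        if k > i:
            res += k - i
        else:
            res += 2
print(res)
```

49

k=0,i=3: not 0>3, res = 0+2 = 2
k=0,i=4: not 0>4, res = 2+2 = 4
k=0,i=5: not 0>5, res = 4+2 = 6
k=0,i=6: not 0>6, res = 6+2 = 8
k=0,i=7: not 0>7, res = 8+2 = 10
k=1,i=3: not 1>3, res = 10+2 = 12
k=1,i=4: not 1>4, res = 12+2 = 14
k=1,i=5: not 1>5, res = 14+2 = 16
k=1,i=6: not 1>6, res = 16+2 = 18
k=1,i=7: not 1>7, res = 18+2 = 20
k=2,i=3: not 2>3, res = 20+2 = 22
k=2,i=4: not 2>4, res = 22+2 = 24
k=2,i=5: not 2>5, res = 24+2 = 26
k=2,i=6: not 2>6, res = 26+2 = 28
k=2,i=7: not 2>7, res = 28+2 = 30
k=3,i=3: not 3>3, res = 30+2 = 32
k=3,i=4: not 3>4, res = 32+2 = 34
k=3,i=5: not 3>5, res = 34+2 = 36
k=3,i=6: not 3>6, res = 36+2 = 38
k=3,i=7: not 3>7, res = 38+2 = 40
k=4,i=3: 4>3, res = 40+1 = 41
k=4,i=4: not 4>4, res = 41+2 = 43
k=4,i=5: not 4>5, res = 43+2 = 45
k=4,i=6: not 4>6, res = 45+2 = 47
k=4,i=7: not 4>7, res = 47+2 = 49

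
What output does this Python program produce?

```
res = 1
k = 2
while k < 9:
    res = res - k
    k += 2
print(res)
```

-19

k=2: res = 1-2 = -1
k=4: res = (-1)-4 = -5
k=6: res = (-5)-6 = -11
k=8: res = (-11)-8 = -19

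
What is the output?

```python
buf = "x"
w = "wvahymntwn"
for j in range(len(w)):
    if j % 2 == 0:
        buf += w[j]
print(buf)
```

xwaynw

j=0: add 'w' → 'xw'
j=1: skip
j=2: add 'a' → 'xwa'
j=3: skip
j=4: add 'y' → 'xway'
j=5: skip
j=6: add 'n' → 'xwayn'
j=7: skip
j=8: add 'w' → 'xwaynw'
j=9: skip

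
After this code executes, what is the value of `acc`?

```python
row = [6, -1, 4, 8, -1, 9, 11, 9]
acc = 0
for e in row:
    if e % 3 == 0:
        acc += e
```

e=6: %3==0, acc = 0+6 = 6
e=-1: not %3==0
e=4: not %3==0
e=8: not %3==0
e=-1: not %3==0
e=9: %3==0, acc = 6+9 = 15
e=11: not %3==0
e=9: %3==0, acc = 15+9 = 24

24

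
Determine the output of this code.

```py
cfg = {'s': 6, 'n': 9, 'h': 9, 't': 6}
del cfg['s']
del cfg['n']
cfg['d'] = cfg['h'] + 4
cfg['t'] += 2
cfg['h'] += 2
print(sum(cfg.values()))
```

del 's' → {'n': 9, 'h': 9, 't': 6}
del 'n' → {'h': 9, 't': 6}
cfg['d'] = cfg['h']+4 = 13 → {'h': 9, 't': 6, 'd': 13}
cfg['t'] = 6+2 = 8 → {'h': 9, 't': 8, 'd': 13}
cfg['h'] = 9+2 = 11 → {'h': 11, 't': 8, 'd': 13}
sum of values = 32

32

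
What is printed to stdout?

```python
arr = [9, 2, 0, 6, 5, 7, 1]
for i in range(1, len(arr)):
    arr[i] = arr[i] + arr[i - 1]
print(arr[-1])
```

i=1: arr[1] = 2+9 = 11 → [9, 11, 0, 6, 5, 7, 1]
i=2: arr[2] = 0+11 = 11 → [9, 11, 11, 6, 5, 7, 1]
i=3: arr[3] = 6+11 = 17 → [9, 11, 11, 17, 5, 7, 1]
i=4: arr[4] = 5+17 = 22 → [9, 11, 11, 17, 22, 7, 1]
i=5: arr[5] = 7+22 = 29 → [9, 11, 11, 17, 22, 29, 1]
i=6: arr[6] = 1+29 = 30 → [9, 11, 11, 17, 22, 29, 30]

30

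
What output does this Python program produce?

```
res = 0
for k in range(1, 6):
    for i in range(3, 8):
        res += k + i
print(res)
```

200

k=1,i=3: res = 0+4 = 4
k=1,i=4: res = 4+5 = 9
k=1,i=5: res = 9+6 = 15
k=1,i=6: res = 15+7 = 22
k=1,i=7: res = 22+8 = 30
k=2,i=3: res = 30+5 = 35
k=2,i=4: res = 35+6 = 41
k=2,i=5: res = 41+7 = 48
k=2,i=6: res = 48+8 = 56
k=2,i=7: res = 56+9 = 65
k=3,i=3: res = 65+6 = 71
k=3,i=4: res = 71+7 = 78
k=3,i=5: res = 78+8 = 86
k=3,i=6: res = 86+9 = 95
k=3,i=7: res = 95+10 = 105
k=4,i=3: res = 105+7 = 112
k=4,i=4: res = 112+8 = 120
k=4,i=5: res = 120+9 = 129
k=4,i=6: res = 129+10 = 139
k=4,i=7: res = 139+11 = 150
k=5,i=3: res = 150+8 = 158
k=5,i=4: res = 158+9 = 167
k=5,i=5: res = 167+10 = 177
k=5,i=6: res = 177+11 = 188
k=5,i=7: res = 188+12 = 200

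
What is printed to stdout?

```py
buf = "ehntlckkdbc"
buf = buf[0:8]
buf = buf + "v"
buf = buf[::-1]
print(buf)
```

vkkcltnhe

slice [0:8] → 'ehntlckk'
+ 'v' → 'ehntlckkv'
reverse → 'vkkcltnhe'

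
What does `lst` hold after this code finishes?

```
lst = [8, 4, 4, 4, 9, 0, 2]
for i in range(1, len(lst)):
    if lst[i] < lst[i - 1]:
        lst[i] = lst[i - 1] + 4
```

i=1: 4<8, lst[1] = 8+4 = 12 → [8, 12, 4, 4, 9, 0, 2]
i=2: 4<12, lst[2] = 12+4 = 16 → [8, 12, 16, 4, 9, 0, 2]
i=3: 4<16, lst[3] = 16+4 = 20 → [8, 12, 16, 20, 9, 0, 2]
i=4: 9<20, lst[4] = 20+4 = 24 → [8, 12, 16, 20, 24, 0, 2]
i=5: 0<24, lst[5] = 24+4 = 28 → [8, 12, 16, 20, 24, 28, 2]
i=6: 2<28, lst[6] = 28+4 = 32 → [8, 12, 16, 20, 24, 28, 32]

[8, 12, 16, 20, 24, 28, 32]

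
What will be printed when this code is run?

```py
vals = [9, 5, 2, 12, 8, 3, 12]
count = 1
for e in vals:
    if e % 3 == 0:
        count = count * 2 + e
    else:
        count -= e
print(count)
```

e=9: %3==0, count = 1*2+9 = 11
e=5: not %3==0, count = 11-5 = 6
e=2: not %3==0, count = 6-2 = 4
e=12: %3==0, count = 4*2+12 = 20
e=8: not %3==0, count = 20-8 = 12
e=3: %3==0, count = 12*2+3 = 27
e=12: %3==0, count = 27*2+12 = 66

66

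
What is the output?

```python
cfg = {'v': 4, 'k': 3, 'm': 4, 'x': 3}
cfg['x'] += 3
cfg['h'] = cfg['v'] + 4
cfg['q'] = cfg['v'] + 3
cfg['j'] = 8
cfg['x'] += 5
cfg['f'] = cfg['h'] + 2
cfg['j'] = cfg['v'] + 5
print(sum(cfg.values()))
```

cfg['x'] = 3+3 = 6 → {'v': 4, 'k': 3, 'm': 4, 'x': 6}
cfg['h'] = cfg['v']+4 = 8 → {'v': 4, 'k': 3, 'm': 4, 'x': 6, 'h': 8}
cfg['q'] = cfg['v']+3 = 7 → {'v': 4, 'k': 3, 'm': 4, 'x': 6, 'h': 8, 'q': 7}
cfg['j'] = 8 → {'v': 4, 'k': 3, 'm': 4, 'x': 6, 'h': 8, 'q': 7, 'j': 8}
cfg['x'] = 6+5 = 11 → {'v': 4, 'k': 3, 'm': 4, 'x': 11, 'h': 8, 'q': 7, 'j': 8}
cfg['f'] = cfg['h']+2 = 10 → {'v': 4, 'k': 3, 'm': 4, 'x': 11, 'h': 8, 'q': 7, 'j': 8, 'f': 10}
cfg['j'] = cfg['v']+5 = 9 → {'v': 4, 'k': 3, 'm': 4, 'x': 11, 'h': 8, 'q': 7, 'j': 9, 'f': 10}
sum of values = 56

56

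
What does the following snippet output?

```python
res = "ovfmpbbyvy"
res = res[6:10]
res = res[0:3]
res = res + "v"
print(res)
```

slice [6:10] → 'byvy'
slice [0:3] → 'byv'
+ 'v' → 'byvv'

byvv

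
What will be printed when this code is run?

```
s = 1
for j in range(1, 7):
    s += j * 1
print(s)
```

j=1: s = 1+1*1 = 2
j=2: s = 2+2*1 = 4
j=3: s = 4+3*1 = 7
j=4: s = 7+4*1 = 11
j=5: s = 11+5*1 = 16
j=6: s = 16+6*1 = 22

22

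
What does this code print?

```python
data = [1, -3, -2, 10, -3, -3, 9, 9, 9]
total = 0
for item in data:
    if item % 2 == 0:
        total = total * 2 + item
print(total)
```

6

item=1: not even
item=-3: not even
item=-2: even, total = 0*2+(-2) = -2
item=10: even, total = (-2)*2+10 = 6
item=-3: not even
item=-3: not even
item=9: not even
item=9: not even
item=9: not even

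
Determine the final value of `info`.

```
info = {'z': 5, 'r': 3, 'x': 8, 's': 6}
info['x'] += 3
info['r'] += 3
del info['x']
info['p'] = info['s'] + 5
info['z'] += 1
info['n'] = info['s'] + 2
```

info['x'] = 8+3 = 11 → {'z': 5, 'r': 3, 'x': 11, 's': 6}
info['r'] = 3+3 = 6 → {'z': 5, 'r': 6, 'x': 11, 's': 6}
del 'x' → {'z': 5, 'r': 6, 's': 6}
info['p'] = info['s']+5 = 11 → {'z': 5, 'r': 6, 's': 6, 'p': 11}
info['z'] = 5+1 = 6 → {'z': 6, 'r': 6, 's': 6, 'p': 11}
info['n'] = info['s']+2 = 8 → {'z': 6, 'r': 6, 's': 6, 'p': 11, 'n': 8}

{'z': 6, 'r': 6, 's': 6, 'p': 11, 'n': 8}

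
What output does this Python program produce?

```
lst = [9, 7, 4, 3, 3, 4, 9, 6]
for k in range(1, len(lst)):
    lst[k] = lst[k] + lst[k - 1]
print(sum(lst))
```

208

k=1: lst[1] = 7+9 = 16 → [9, 16, 4, 3, 3, 4, 9, 6]
k=2: lst[2] = 4+16 = 20 → [9, 16, 20, 3, 3, 4, 9, 6]
k=3: lst[3] = 3+20 = 23 → [9, 16, 20, 23, 3, 4, 9, 6]
k=4: lst[4] = 3+23 = 26 → [9, 16, 20, 23, 26, 4, 9, 6]
k=5: lst[5] = 4+26 = 30 → [9, 16, 20, 23, 26, 30, 9, 6]
k=6: lst[6] = 9+30 = 39 → [9, 16, 20, 23, 26, 30, 39, 6]
k=7: lst[7] = 6+39 = 45 → [9, 16, 20, 23, 26, 30, 39, 45]
sum = 208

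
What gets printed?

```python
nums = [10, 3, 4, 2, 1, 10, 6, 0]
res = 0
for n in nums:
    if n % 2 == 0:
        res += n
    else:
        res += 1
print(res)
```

n=10: even, res = 0+10 = 10
n=3: not even, res = 10+1 = 11
n=4: even, res = 11+4 = 15
n=2: even, res = 15+2 = 17
n=1: not even, res = 17+1 = 18
n=10: even, res = 18+10 = 28
n=6: even, res = 28+6 = 34
n=0: even, res = 34+0 = 34

34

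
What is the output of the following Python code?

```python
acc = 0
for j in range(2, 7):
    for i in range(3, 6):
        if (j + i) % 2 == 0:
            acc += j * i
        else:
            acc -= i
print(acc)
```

80

j=2,i=3: odd sum, acc = 0-3 = -3
j=2,i=4: even sum, acc = (-3)+8 = 5
j=2,i=5: odd sum, acc = 5-5 = 0
j=3,i=3: even sum, acc = 0+9 = 9
j=3,i=4: odd sum, acc = 9-4 = 5
j=3,i=5: even sum, acc = 5+15 = 20
j=4,i=3: odd sum, acc = 20-3 = 17
j=4,i=4: even sum, acc = 17+16 = 33
j=4,i=5: odd sum, acc = 33-5 = 28
j=5,i=3: even sum, acc = 28+15 = 43
j=5,i=4: odd sum, acc = 43-4 = 39
j=5,i=5: even sum, acc = 39+25 = 64
j=6,i=3: odd sum, acc = 64-3 = 61
j=6,i=4: even sum, acc = 61+24 = 85
j=6,i=5: odd sum, acc = 85-5 = 80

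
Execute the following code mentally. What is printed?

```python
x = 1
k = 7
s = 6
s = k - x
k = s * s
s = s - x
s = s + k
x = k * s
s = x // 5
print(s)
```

295

s = 7-1 = 6
k = 6*6 = 36
s = 6-1 = 5
s = 5+36 = 41
x = 36*41 = 1476
s = 1476//5 = 295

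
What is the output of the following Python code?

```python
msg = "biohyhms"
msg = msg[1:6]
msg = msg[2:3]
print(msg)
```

h

slice [1:6] → 'iohyh'
slice [2:3] → 'h'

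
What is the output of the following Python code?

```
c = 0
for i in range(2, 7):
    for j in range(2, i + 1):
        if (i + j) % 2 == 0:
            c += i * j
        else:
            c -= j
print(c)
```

130

i=2,j=2: even sum, c = 0+4 = 4
i=3,j=2: odd sum, c = 4-2 = 2
i=3,j=3: even sum, c = 2+9 = 11
i=4,j=2: even sum, c = 11+8 = 19
i=4,j=3: odd sum, c = 19-3 = 16
i=4,j=4: even sum, c = 16+16 = 32
i=5,j=2: odd sum, c = 32-2 = 30
i=5,j=3: even sum, c = 30+15 = 45
i=5,j=4: odd sum, c = 45-4 = 41
i=5,j=5: even sum, c = 41+25 = 66
i=6,j=2: even sum, c = 66+12 = 78
i=6,j=3: odd sum, c = 78-3 = 75
i=6,j=4: even sum, c = 75+24 = 99
i=6,j=5: odd sum, c = 99-5 = 94
i=6,j=6: even sum, c = 94+36 = 130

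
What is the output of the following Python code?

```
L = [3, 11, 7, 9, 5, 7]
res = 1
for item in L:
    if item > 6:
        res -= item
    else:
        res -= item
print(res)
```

-41

item=3: not >6, res = 1-3 = -2
item=11: >6, res = (-2)-11 = -13
item=7: >6, res = (-13)-7 = -20
item=9: >6, res = (-20)-9 = -29
item=5: not >6, res = (-29)-5 = -34
item=7: >6, res = (-34)-7 = -41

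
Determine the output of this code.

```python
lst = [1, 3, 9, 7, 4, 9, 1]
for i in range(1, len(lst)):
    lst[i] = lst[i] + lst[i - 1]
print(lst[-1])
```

34

i=1: lst[1] = 3+1 = 4 → [1, 4, 9, 7, 4, 9, 1]
i=2: lst[2] = 9+4 = 13 → [1, 4, 13, 7, 4, 9, 1]
i=3: lst[3] = 7+13 = 20 → [1, 4, 13, 20, 4, 9, 1]
i=4: lst[4] = 4+20 = 24 → [1, 4, 13, 20, 24, 9, 1]
i=5: lst[5] = 9+24 = 33 → [1, 4, 13, 20, 24, 33, 1]
i=6: lst[6] = 1+33 = 34 → [1, 4, 13, 20, 24, 33, 34]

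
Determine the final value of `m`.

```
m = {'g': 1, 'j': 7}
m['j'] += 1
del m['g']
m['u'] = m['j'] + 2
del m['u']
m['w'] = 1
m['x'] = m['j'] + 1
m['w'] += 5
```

m['j'] = 7+1 = 8 → {'g': 1, 'j': 8}
del 'g' → {'j': 8}
m['u'] = m['j']+2 = 10 → {'j': 8, 'u': 10}
del 'u' → {'j': 8}
m['w'] = 1 → {'j': 8, 'w': 1}
m['x'] = m['j']+1 = 9 → {'j': 8, 'w': 1, 'x': 9}
m['w'] = 1+5 = 6 → {'j': 8, 'w': 6, 'x': 9}

{'j': 8, 'w': 6, 'x': 9}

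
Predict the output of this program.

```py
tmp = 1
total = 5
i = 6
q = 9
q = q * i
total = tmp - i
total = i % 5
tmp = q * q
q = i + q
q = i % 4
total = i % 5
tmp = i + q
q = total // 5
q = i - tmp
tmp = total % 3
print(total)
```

1

q = 9*6 = 54
total = 1-6 = -5
total = 6%5 = 1
tmp = 54*54 = 2916
q = 6+54 = 60
q = 6%4 = 2
total = 6%5 = 1
tmp = 6+2 = 8
q = 1//5 = 0
q = 6-8 = -2
tmp = 1%3 = 1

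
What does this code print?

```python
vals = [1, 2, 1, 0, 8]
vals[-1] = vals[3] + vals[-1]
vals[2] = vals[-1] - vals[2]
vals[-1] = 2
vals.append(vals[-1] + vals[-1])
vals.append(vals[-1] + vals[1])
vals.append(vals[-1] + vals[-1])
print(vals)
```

vals[-1] = vals[3]+vals[-1] = 0+8 = 8 → [1, 2, 1, 0, 8]
vals[2] = vals[-1]-vals[2] = 8-1 = 7 → [1, 2, 7, 0, 8]
vals[-1] = 2 → [1, 2, 7, 0, 2]
append vals[-1]+vals[-1] = 2+2 = 4 → [1, 2, 7, 0, 2, 4]
append vals[-1]+vals[1] = 4+2 = 6 → [1, 2, 7, 0, 2, 4, 6]
append vals[-1]+vals[-1] = 6+6 = 12 → [1, 2, 7, 0, 2, 4, 6, 12]

[1, 2, 7, 0, 2, 4, 6, 12]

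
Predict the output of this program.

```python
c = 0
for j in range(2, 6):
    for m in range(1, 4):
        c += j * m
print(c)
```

j=2,m=1: c = 0+2 = 2
j=2,m=2: c = 2+4 = 6
j=2,m=3: c = 6+6 = 12
j=3,m=1: c = 12+3 = 15
j=3,m=2: c = 15+6 = 21
j=3,m=3: c = 21+9 = 30
j=4,m=1: c = 30+4 = 34
j=4,m=2: c = 34+8 = 42
j=4,m=3: c = 42+12 = 54
j=5,m=1: c = 54+5 = 59
j=5,m=2: c = 59+10 = 69
j=5,m=3: c = 69+15 = 84

84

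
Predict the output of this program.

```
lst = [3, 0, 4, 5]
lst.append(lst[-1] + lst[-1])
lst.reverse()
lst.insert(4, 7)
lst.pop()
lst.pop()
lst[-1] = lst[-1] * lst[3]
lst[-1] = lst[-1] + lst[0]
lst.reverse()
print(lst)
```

[10, 4, 5, 10]

append lst[-1]+lst[-1] = 5+5 = 10 → [3, 0, 4, 5, 10]
reverse → [10, 5, 4, 0, 3]
insert 7 at 4 → [10, 5, 4, 0, 7, 3]
pop() removes 3 → [10, 5, 4, 0, 7]
pop() removes 7 → [10, 5, 4, 0]
lst[-1] = lst[-1]*lst[3] = 0*0 = 0 → [10, 5, 4, 0]
lst[-1] = lst[-1]+lst[0] = 0+10 = 10 → [10, 5, 4, 10]
reverse → [10, 4, 5, 10]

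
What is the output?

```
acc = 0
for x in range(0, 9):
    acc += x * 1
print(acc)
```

36

x=0: acc = 0+0*1 = 0
x=1: acc = 0+1*1 = 1
x=2: acc = 1+2*1 = 3
x=3: acc = 3+3*1 = 6
x=4: acc = 6+4*1 = 10
x=5: acc = 10+5*1 = 15
x=6: acc = 15+6*1 = 21
x=7: acc = 21+7*1 = 28
x=8: acc = 28+8*1 = 36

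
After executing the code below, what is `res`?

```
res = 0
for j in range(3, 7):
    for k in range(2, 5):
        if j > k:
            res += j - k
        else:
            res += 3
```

28

j=3,k=2: 3>2, res = 0+1 = 1
j=3,k=3: not 3>3, res = 1+3 = 4
j=3,k=4: not 3>4, res = 4+3 = 7
j=4,k=2: 4>2, res = 7+2 = 9
j=4,k=3: 4>3, res = 9+1 = 10
j=4,k=4: not 4>4, res = 10+3 = 13
j=5,k=2: 5>2, res = 13+3 = 16
j=5,k=3: 5>3, res = 16+2 = 18
j=5,k=4: 5>4, res = 18+1 = 19
j=6,k=2: 6>2, res = 19+4 = 23
j=6,k=3: 6>3, res = 23+3 = 26
j=6,k=4: 6>4, res = 26+2 = 28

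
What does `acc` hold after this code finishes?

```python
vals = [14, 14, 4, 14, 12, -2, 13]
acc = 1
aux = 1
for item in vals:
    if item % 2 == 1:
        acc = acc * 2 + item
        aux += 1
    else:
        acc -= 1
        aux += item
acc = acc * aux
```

item=14: not odd, acc = 1-1 = 0; aux=15
item=14: not odd, acc = 0-1 = -1; aux=29
item=4: not odd, acc = (-1)-1 = -2; aux=33
item=14: not odd, acc = (-2)-1 = -3; aux=47
item=12: not odd, acc = (-3)-1 = -4; aux=59
item=-2: not odd, acc = (-4)-1 = -5; aux=57
item=13: odd, acc = (-5)*2+13 = 3; aux=58
acc*aux = 3*58 = 174

174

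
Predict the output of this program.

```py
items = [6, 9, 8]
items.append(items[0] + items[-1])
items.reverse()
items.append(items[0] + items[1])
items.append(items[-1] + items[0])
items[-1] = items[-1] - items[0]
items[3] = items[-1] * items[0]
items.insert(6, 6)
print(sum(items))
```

append items[0]+items[-1] = 6+8 = 14 → [6, 9, 8, 14]
reverse → [14, 8, 9, 6]
append items[0]+items[1] = 14+8 = 22 → [14, 8, 9, 6, 22]
append items[-1]+items[0] = 22+14 = 36 → [14, 8, 9, 6, 22, 36]
items[-1] = items[-1]-items[0] = 36-14 = 22 → [14, 8, 9, 6, 22, 22]
items[3] = items[-1]*items[0] = 22*14 = 308 → [14, 8, 9, 308, 22, 22]
insert 6 at 6 → [14, 8, 9, 308, 22, 22, 6]
sum = 389

389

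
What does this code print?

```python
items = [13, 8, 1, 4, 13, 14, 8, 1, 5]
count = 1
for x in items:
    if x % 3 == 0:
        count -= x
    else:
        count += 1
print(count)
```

x=13: not %3==0, count = 1+1 = 2
x=8: not %3==0, count = 2+1 = 3
x=1: not %3==0, count = 3+1 = 4
x=4: not %3==0, count = 4+1 = 5
x=13: not %3==0, count = 5+1 = 6
x=14: not %3==0, count = 6+1 = 7
x=8: not %3==0, count = 7+1 = 8
x=1: not %3==0, count = 8+1 = 9
x=5: not %3==0, count = 9+1 = 10

10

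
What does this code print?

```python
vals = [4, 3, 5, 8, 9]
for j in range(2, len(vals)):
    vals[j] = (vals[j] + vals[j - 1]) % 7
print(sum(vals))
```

j=2: vals[2] = (5+3)%7 = 1 → [4, 3, 1, 8, 9]
j=3: vals[3] = (8+1)%7 = 2 → [4, 3, 1, 2, 9]
j=4: vals[4] = (9+2)%7 = 4 → [4, 3, 1, 2, 4]
sum = 14

14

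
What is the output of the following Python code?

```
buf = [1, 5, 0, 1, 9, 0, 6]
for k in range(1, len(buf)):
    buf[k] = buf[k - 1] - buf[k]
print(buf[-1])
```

-20

k=1: buf[1] = 1-5 = -4 → [1, -4, 0, 1, 9, 0, 6]
k=2: buf[2] = (-4)-0 = -4 → [1, -4, -4, 1, 9, 0, 6]
k=3: buf[3] = (-4)-1 = -5 → [1, -4, -4, -5, 9, 0, 6]
k=4: buf[4] = (-5)-9 = -14 → [1, -4, -4, -5, -14, 0, 6]
k=5: buf[5] = (-14)-0 = -14 → [1, -4, -4, -5, -14, -14, 6]
k=6: buf[6] = (-14)-6 = -20 → [1, -4, -4, -5, -14, -14, -20]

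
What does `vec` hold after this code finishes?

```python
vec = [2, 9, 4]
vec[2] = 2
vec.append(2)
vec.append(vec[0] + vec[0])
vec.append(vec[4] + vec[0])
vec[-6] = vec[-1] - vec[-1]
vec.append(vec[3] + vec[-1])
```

[0, 9, 2, 2, 4, 6, 8]

vec[2] = 2 → [2, 9, 2]
append 2 → [2, 9, 2, 2]
append vec[0]+vec[0] = 2+2 = 4 → [2, 9, 2, 2, 4]
append vec[4]+vec[0] = 4+2 = 6 → [2, 9, 2, 2, 4, 6]
vec[-6] = vec[-1]-vec[-1] = 6-6 = 0 → [0, 9, 2, 2, 4, 6]
append vec[3]+vec[-1] = 2+6 = 8 → [0, 9, 2, 2, 4, 6, 8]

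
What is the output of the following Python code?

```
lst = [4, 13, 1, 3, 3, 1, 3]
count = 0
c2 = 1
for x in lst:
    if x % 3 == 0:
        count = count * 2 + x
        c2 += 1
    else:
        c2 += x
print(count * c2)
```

x=4: not %3==0; c2=5
x=13: not %3==0; c2=18
x=1: not %3==0; c2=19
x=3: %3==0, count = 0*2+3 = 3; c2=20
x=3: %3==0, count = 3*2+3 = 9; c2=21
x=1: not %3==0; c2=22
x=3: %3==0, count = 9*2+3 = 21; c2=23
count*c2 = 21*23 = 483

483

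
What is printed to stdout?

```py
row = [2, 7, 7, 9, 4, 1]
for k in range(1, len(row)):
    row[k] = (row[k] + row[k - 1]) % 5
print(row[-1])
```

k=1: row[1] = (7+2)%5 = 4 → [2, 4, 7, 9, 4, 1]
k=2: row[2] = (7+4)%5 = 1 → [2, 4, 1, 9, 4, 1]
k=3: row[3] = (9+1)%5 = 0 → [2, 4, 1, 0, 4, 1]
k=4: row[4] = (4+0)%5 = 4 → [2, 4, 1, 0, 4, 1]
k=5: row[5] = (1+4)%5 = 0 → [2, 4, 1, 0, 4, 0]

0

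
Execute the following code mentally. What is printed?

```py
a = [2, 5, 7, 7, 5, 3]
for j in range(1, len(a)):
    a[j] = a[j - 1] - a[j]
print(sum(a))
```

j=1: a[1] = 2-5 = -3 → [2, -3, 7, 7, 5, 3]
j=2: a[2] = (-3)-7 = -10 → [2, -3, -10, 7, 5, 3]
j=3: a[3] = (-10)-7 = -17 → [2, -3, -10, -17, 5, 3]
j=4: a[4] = (-17)-5 = -22 → [2, -3, -10, -17, -22, 3]
j=5: a[5] = (-22)-3 = -25 → [2, -3, -10, -17, -22, -25]
sum = -75

-75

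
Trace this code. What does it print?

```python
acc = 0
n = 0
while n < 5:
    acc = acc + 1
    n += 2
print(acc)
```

n=0: acc = 0+1 = 1
n=2: acc = 1+1 = 2
n=4: acc = 2+1 = 3

3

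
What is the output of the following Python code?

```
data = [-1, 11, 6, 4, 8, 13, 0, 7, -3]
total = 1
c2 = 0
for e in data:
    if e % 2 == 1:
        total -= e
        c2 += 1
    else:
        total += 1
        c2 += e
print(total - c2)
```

-45

e=-1: odd, total = 1-(-1) = 2; c2=1
e=11: odd, total = 2-11 = -9; c2=2
e=6: not odd, total = (-9)+1 = -8; c2=8
e=4: not odd, total = (-8)+1 = -7; c2=12
e=8: not odd, total = (-7)+1 = -6; c2=20
e=13: odd, total = (-6)-13 = -19; c2=21
e=0: not odd, total = (-19)+1 = -18; c2=21
e=7: odd, total = (-18)-7 = -25; c2=22
e=-3: odd, total = (-25)-(-3) = -22; c2=23
total-c2 = (-22)-23 = -45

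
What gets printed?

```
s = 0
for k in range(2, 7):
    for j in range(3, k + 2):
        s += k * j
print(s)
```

k=2,j=3: s = 0+6 = 6
k=3,j=3: s = 6+9 = 15
k=3,j=4: s = 15+12 = 27
k=4,j=3: s = 27+12 = 39
k=4,j=4: s = 39+16 = 55
k=4,j=5: s = 55+20 = 75
k=5,j=3: s = 75+15 = 90
k=5,j=4: s = 90+20 = 110
k=5,j=5: s = 110+25 = 135
k=5,j=6: s = 135+30 = 165
k=6,j=3: s = 165+18 = 183
k=6,j=4: s = 183+24 = 207
k=6,j=5: s = 207+30 = 237
k=6,j=6: s = 237+36 = 273
k=6,j=7: s = 273+42 = 315

315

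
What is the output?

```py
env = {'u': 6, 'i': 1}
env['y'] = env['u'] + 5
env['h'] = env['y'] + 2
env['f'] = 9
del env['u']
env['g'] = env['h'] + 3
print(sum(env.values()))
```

env['y'] = env['u']+5 = 11 → {'u': 6, 'i': 1, 'y': 11}
env['h'] = env['y']+2 = 13 → {'u': 6, 'i': 1, 'y': 11, 'h': 13}
env['f'] = 9 → {'u': 6, 'i': 1, 'y': 11, 'h': 13, 'f': 9}
del 'u' → {'i': 1, 'y': 11, 'h': 13, 'f': 9}
env['g'] = env['h']+3 = 16 → {'i': 1, 'y': 11, 'h': 13, 'f': 9, 'g': 16}
sum of values = 50

50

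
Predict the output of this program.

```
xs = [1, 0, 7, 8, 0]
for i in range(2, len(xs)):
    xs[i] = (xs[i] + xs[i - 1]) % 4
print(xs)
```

[1, 0, 3, 3, 3]

i=2: xs[2] = (7+0)%4 = 3 → [1, 0, 3, 8, 0]
i=3: xs[3] = (8+3)%4 = 3 → [1, 0, 3, 3, 0]
i=4: xs[4] = (0+3)%4 = 3 → [1, 0, 3, 3, 3]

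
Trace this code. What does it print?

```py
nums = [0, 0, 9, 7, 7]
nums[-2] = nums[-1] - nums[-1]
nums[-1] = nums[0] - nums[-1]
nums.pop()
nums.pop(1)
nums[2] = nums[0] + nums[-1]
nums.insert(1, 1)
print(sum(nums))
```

nums[-2] = nums[-1]-nums[-1] = 7-7 = 0 → [0, 0, 9, 0, 7]
nums[-1] = nums[0]-nums[-1] = 0-7 = -7 → [0, 0, 9, 0, -7]
pop() removes -7 → [0, 0, 9, 0]
pop(1) removes 0 → [0, 9, 0]
nums[2] = nums[0]+nums[-1] = 0+0 = 0 → [0, 9, 0]
insert 1 at 1 → [0, 1, 9, 0]
sum = 10

10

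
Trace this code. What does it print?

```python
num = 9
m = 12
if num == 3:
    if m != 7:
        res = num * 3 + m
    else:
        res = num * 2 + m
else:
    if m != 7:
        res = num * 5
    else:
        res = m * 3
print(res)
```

num=9, m=12
num == 3 is False; m != 7 is True
→ res = num * 5 = 45

45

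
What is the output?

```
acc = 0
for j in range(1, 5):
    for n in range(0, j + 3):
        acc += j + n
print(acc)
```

112

j=1,n=0: acc = 0+1 = 1
j=1,n=1: acc = 1+2 = 3
j=1,n=2: acc = 3+3 = 6
j=1,n=3: acc = 6+4 = 10
j=2,n=0: acc = 10+2 = 12
j=2,n=1: acc = 12+3 = 15
j=2,n=2: acc = 15+4 = 19
j=2,n=3: acc = 19+5 = 24
j=2,n=4: acc = 24+6 = 30
j=3,n=0: acc = 30+3 = 33
j=3,n=1: acc = 33+4 = 37
j=3,n=2: acc = 37+5 = 42
j=3,n=3: acc = 42+6 = 48
j=3,n=4: acc = 48+7 = 55
j=3,n=5: acc = 55+8 = 63
j=4,n=0: acc = 63+4 = 67
j=4,n=1: acc = 67+5 = 72
j=4,n=2: acc = 72+6 = 78
j=4,n=3: acc = 78+7 = 85
j=4,n=4: acc = 85+8 = 93
j=4,n=5: acc = 93+9 = 102
j=4,n=6: acc = 102+10 = 112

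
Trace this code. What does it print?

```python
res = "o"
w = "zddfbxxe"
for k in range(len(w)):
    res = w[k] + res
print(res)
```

k=0: prepend 'z' → 'zo'
k=1: prepend 'd' → 'dzo'
k=2: prepend 'd' → 'ddzo'
k=3: prepend 'f' → 'fddzo'
k=4: prepend 'b' → 'bfddzo'
k=5: prepend 'x' → 'xbfddzo'
k=6: prepend 'x' → 'xxbfddzo'
k=7: prepend 'e' → 'exxbfddzo'

exxbfddzo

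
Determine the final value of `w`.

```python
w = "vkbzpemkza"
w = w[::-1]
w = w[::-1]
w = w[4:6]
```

'pe'

reverse → 'azkmepzbkv'
reverse → 'vkbzpemkza'
slice [4:6] → 'pe'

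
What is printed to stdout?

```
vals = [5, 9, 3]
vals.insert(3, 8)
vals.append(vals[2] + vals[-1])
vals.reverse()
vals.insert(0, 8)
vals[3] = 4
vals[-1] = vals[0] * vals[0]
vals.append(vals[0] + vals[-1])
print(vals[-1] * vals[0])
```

insert 8 at 3 → [5, 9, 3, 8]
append vals[2]+vals[-1] = 3+8 = 11 → [5, 9, 3, 8, 11]
reverse → [11, 8, 3, 9, 5]
insert 8 at 0 → [8, 11, 8, 3, 9, 5]
vals[3] = 4 → [8, 11, 8, 4, 9, 5]
vals[-1] = vals[0]*vals[0] = 8*8 = 64 → [8, 11, 8, 4, 9, 64]
append vals[0]+vals[-1] = 8+64 = 72 → [8, 11, 8, 4, 9, 64, 72]
vals[-1]*vals[0] = 72*8 = 576

576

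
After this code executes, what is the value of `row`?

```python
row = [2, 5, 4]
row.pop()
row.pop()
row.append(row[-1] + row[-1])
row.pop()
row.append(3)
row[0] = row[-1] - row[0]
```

pop() removes 4 → [2, 5]
pop() removes 5 → [2]
append row[-1]+row[-1] = 2+2 = 4 → [2, 4]
pop() removes 4 → [2]
append 3 → [2, 3]
row[0] = row[-1]-row[0] = 3-2 = 1 → [1, 3]

[1, 3]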